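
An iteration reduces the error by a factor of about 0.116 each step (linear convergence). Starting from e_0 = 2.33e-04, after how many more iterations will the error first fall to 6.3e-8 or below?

After k steps, e_k ≈ 2.33e-04·0.116^k.
Need 0.116^k ≤ 6.3e-8/2.33e-04 = 0.000270386.
k ≥ ln(0.000270386)/ln(0.116) = -8.2157/-2.15417 = 3.814.
Smallest integer k = 4.

4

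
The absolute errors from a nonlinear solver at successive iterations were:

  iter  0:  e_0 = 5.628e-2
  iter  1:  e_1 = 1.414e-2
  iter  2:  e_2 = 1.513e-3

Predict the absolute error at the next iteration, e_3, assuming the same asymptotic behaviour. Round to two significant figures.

4.1e-5

First estimate the order: p ≈ ln(e_2/e_1) / ln(e_1/e_0) = ln(1.513e-3/1.414e-2)/ln(1.414e-2/5.628e-2) = ln(0.107001)/ln(0.251244) ≈ 1.6179.
Then e_3 ≈ e_2·(e_2/e_1)^p = 1.513e-3·(0.107001)^1.6179 = 1.513e-3·0.0268935 ≈ 4.069e-05.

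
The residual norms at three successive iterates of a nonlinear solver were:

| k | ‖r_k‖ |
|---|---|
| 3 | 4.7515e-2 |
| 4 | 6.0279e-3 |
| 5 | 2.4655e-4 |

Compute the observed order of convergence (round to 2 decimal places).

p ≈ ln(‖r_5‖/‖r_4‖) / ln(‖r_4‖/‖r_3‖)
  = ln(2.4655e-4/6.0279e-3) / ln(6.0279e-3/4.7515e-2)
  = ln(0.0409015) / ln(0.126863)
  = -3.19659 / -2.06465 ≈ 1.54825

1.55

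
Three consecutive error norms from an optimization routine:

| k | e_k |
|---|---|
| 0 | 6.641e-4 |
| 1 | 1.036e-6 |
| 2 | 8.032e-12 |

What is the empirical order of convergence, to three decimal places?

1.821

p ≈ ln(e_2/e_1) / ln(e_1/e_0)
  = ln(8.032e-12/1.036e-6) / ln(1.036e-6/6.641e-4)
  = ln(7.7529e-06) / ln(0.00156001)
  = -11.767444 / -6.463063 ≈ 1.820722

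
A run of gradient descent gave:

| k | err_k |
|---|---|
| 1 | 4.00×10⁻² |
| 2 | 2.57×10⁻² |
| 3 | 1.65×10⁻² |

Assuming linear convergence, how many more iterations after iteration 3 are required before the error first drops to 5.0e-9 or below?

Rate ρ ≈ err_3/err_2 = 1.65×10⁻²/2.57×10⁻² = 0.6420.
After j more steps, err_{3+j} ≈ 1.65×10⁻²·ρ^j; need ρ^j ≤ 5.0e-9/1.65×10⁻² = 3.0303e-07.
j ≥ ln(3.0303e-07)/ln(0.6420) = -15.0094/-0.44317 = 33.868.
So 34 more iterations are needed.

34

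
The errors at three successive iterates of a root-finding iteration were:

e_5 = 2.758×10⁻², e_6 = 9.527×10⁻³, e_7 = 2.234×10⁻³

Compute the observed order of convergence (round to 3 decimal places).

1.364

p ≈ ln(e_7/e_6) / ln(e_6/e_5)
  = ln(2.234×10⁻³/9.527×10⁻³) / ln(9.527×10⁻³/2.758×10⁻²)
  = ln(0.234491) / ln(0.345431)
  = -1.450338 / -1.062962 ≈ 1.364431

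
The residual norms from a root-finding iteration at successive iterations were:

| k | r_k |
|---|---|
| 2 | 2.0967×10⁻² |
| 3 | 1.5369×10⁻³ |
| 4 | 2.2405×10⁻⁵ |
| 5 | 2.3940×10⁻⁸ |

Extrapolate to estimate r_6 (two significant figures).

First estimate the order: p ≈ ln(r_5/r_4) / ln(r_4/r_3) = ln(2.3940×10⁻⁸/2.2405×10⁻⁵)/ln(2.2405×10⁻⁵/1.5369×10⁻³) = ln(0.00106851)/ln(0.014578) ≈ 1.6180.
Then r_6 ≈ r_5·(r_5/r_4)^p = 2.3940×10⁻⁸·(0.00106851)^1.6180 = 2.3940×10⁻⁸·1.55799e-05 ≈ 3.73e-13.

3.7e-13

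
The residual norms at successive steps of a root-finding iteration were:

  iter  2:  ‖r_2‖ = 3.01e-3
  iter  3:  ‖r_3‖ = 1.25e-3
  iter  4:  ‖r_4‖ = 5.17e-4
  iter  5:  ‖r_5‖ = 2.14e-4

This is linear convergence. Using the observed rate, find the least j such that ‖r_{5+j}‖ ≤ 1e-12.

Rate ρ ≈ ‖r_5‖/‖r_4‖ = 2.14e-4/5.17e-4 = 0.4139.
After j more steps, ‖r_{5+j}‖ ≈ 2.14e-4·ρ^j; need ρ^j ≤ 1e-12/2.14e-4 = 4.6729e-09.
j ≥ ln(4.6729e-09)/ln(0.4139) = -19.1815/-0.88213 = 21.745.
So 22 more iterations are needed.

22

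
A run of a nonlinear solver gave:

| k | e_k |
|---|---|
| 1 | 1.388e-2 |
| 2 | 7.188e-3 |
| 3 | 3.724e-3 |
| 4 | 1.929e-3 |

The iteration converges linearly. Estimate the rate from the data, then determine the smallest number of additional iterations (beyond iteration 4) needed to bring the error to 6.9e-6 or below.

9

Rate ρ ≈ e_4/e_3 = 1.929e-3/3.724e-3 = 0.5180.
After j more steps, e_{4+j} ≈ 1.929e-3·ρ^j; need ρ^j ≤ 6.9e-6/1.929e-3 = 0.00357698.
j ≥ ln(0.00357698)/ln(0.5180) = -5.6332/-0.65778 = 8.564.
So 9 more iterations are needed.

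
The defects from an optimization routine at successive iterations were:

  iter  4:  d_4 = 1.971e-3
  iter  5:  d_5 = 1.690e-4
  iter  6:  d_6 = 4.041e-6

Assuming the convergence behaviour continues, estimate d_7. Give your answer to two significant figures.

First estimate the order: p ≈ ln(d_6/d_5) / ln(d_5/d_4) = ln(4.041e-6/1.690e-4)/ln(1.690e-4/1.971e-3) = ln(0.0239112)/ln(0.0857433) ≈ 1.5199.
Then d_7 ≈ d_6·(d_6/d_5)^p = 4.041e-6·(0.0239112)^1.5199 = 4.041e-6·0.0034327 ≈ 1.387e-08.

1.4e-8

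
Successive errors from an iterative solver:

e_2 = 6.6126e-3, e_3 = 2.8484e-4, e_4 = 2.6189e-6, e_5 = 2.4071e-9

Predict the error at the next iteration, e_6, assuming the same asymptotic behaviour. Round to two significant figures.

First estimate the order: p ≈ ln(e_5/e_4) / ln(e_4/e_3) = ln(2.4071e-9/2.6189e-6)/ln(2.6189e-6/2.8484e-4) = ln(0.000919126)/ln(0.00919428) ≈ 1.4911.
Then e_6 ≈ e_5·(e_5/e_4)^p = 2.4071e-9·(0.000919126)^1.4911 = 2.4071e-9·2.96544e-05 ≈ 7.138e-14.

7.1e-14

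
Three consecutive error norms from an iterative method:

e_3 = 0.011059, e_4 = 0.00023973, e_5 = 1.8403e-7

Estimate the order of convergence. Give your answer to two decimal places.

p ≈ ln(e_5/e_4) / ln(e_4/e_3)
  = ln(1.8403e-7/0.00023973) / ln(0.00023973/0.011059)
  = ln(0.000767655) / ln(0.0216774)
  = -7.17217 / -3.83149 ≈ 1.87190

1.87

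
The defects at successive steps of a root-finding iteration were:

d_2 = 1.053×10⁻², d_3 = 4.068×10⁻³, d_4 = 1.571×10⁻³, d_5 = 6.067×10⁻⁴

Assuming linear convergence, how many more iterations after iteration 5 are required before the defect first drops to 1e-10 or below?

17

Rate ρ ≈ d_5/d_4 = 6.067×10⁻⁴/1.571×10⁻³ = 0.3862.
After j more steps, d_{5+j} ≈ 6.067×10⁻⁴·ρ^j; need ρ^j ≤ 1e-10/6.067×10⁻⁴ = 1.64826e-07.
j ≥ ln(1.64826e-07)/ln(0.3862) = -15.6184/-0.95140 = 16.416.
So 17 more iterations are needed.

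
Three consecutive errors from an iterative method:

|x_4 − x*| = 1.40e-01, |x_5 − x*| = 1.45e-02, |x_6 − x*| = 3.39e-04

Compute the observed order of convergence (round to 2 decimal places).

p ≈ ln(|x_6 − x*|/|x_5 − x*|) / ln(|x_5 − x*|/|x_4 − x*|)
  = ln(3.39e-04/1.45e-02) / ln(1.45e-02/1.40e-01)
  = ln(0.0233793) / ln(0.103571)
  = -3.75590 / -2.26750 ≈ 1.65641

1.66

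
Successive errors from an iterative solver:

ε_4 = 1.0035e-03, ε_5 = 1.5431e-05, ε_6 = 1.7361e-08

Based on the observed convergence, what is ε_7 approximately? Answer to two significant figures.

2.8e-13

First estimate the order: p ≈ ln(ε_6/ε_5) / ln(ε_5/ε_4) = ln(1.7361e-08/1.5431e-05)/ln(1.5431e-05/1.0035e-03) = ln(0.00112507)/ln(0.0153772) ≈ 1.6264.
Then ε_7 ≈ ε_6·(ε_6/ε_5)^p = 1.7361e-08·(0.00112507)^1.6264 = 1.7361e-08·1.5997e-05 ≈ 2.777e-13.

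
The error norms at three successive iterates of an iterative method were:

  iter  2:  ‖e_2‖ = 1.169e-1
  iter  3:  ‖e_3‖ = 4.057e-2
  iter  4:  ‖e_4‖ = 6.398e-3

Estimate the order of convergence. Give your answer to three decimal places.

p ≈ ln(‖e_4‖/‖e_3‖) / ln(‖e_3‖/‖e_2‖)
  = ln(6.398e-3/4.057e-2) / ln(4.057e-2/1.169e-1)
  = ln(0.157703) / ln(0.347049)
  = -1.847042 / -1.058289 ≈ 1.745310

1.745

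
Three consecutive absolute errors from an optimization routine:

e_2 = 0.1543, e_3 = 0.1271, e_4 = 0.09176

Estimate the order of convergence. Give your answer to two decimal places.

p ≈ ln(e_4/e_3) / ln(e_3/e_2)
  = ln(0.09176/0.1271) / ln(0.1271/0.1543)
  = ln(0.721951) / ln(0.82372)
  = -0.32580 / -0.19392 ≈ 1.68007

1.68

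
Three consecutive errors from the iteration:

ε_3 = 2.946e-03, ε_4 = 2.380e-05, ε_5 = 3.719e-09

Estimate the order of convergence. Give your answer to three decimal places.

1.819

p ≈ ln(ε_5/ε_4) / ln(ε_4/ε_3)
  = ln(3.719e-09/2.380e-05) / ln(2.380e-05/2.946e-03)
  = ln(0.000156261) / ln(0.00807875)
  = -8.763983 / -4.818518 ≈ 1.818813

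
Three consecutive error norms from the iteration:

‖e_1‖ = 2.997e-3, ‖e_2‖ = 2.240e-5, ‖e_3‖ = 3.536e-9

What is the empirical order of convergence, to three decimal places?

p ≈ ln(‖e_3‖/‖e_2‖) / ln(‖e_2‖/‖e_1‖)
  = ln(3.536e-9/2.240e-5) / ln(2.240e-5/2.997e-3)
  = ln(0.000157857) / ln(0.00747414)
  = -8.753821 / -4.896306 ≈ 1.787842

1.788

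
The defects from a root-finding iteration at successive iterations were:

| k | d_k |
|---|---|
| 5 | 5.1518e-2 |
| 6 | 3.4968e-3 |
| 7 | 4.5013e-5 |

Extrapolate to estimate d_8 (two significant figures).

First estimate the order: p ≈ ln(d_7/d_6) / ln(d_6/d_5) = ln(4.5013e-5/3.4968e-3)/ln(3.4968e-3/5.1518e-2) = ln(0.0128726)/ln(0.0678753) ≈ 1.6180.
Then d_8 ≈ d_7·(d_7/d_6)^p = 4.5013e-5·(0.0128726)^1.6180 = 4.5013e-5·0.000873856 ≈ 3.933e-08.

3.9e-8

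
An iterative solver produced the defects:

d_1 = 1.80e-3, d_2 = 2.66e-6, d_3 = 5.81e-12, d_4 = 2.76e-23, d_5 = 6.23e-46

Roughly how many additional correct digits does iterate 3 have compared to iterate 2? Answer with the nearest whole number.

6

Digits gained ≈ log₁₀(d_2/d_3) = log₁₀(2.66e-6/5.81e-12) = log₁₀(457831) ≈ 5.661.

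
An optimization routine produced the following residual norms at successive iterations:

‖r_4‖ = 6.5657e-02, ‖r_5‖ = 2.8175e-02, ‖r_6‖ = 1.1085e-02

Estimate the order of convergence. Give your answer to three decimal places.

p ≈ ln(‖r_6‖/‖r_5‖) / ln(‖r_5‖/‖r_4‖)
  = ln(1.1085e-02/2.8175e-02) / ln(2.8175e-02/6.5657e-02)
  = ln(0.393434) / ln(0.429124)
  = -0.932842 / -0.846009 ≈ 1.102638

1.103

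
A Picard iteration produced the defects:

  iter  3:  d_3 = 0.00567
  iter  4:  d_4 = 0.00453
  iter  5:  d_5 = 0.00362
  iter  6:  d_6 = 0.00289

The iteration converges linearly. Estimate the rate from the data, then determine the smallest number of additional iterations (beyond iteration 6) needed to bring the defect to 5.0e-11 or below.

Rate ρ ≈ d_6/d_5 = 0.00289/0.00362 = 0.7983.
After j more steps, d_{6+j} ≈ 0.00289·ρ^j; need ρ^j ≤ 5.0e-11/0.00289 = 1.7301e-08.
j ≥ ln(1.7301e-08)/ln(0.7983) = -17.8725/-0.22527 = 79.338.
So 80 more iterations are needed.

80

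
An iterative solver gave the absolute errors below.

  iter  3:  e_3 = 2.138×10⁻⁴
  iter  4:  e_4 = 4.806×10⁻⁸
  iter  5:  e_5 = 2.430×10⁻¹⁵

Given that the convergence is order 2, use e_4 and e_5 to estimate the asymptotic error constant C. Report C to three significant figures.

C ≈ e_5 / e_4^2
  = 2.430×10⁻¹⁵ / (4.806×10⁻⁸)^2
  = 2.430×10⁻¹⁵ / 2.30976e-15 ≈ 1.0521

1.05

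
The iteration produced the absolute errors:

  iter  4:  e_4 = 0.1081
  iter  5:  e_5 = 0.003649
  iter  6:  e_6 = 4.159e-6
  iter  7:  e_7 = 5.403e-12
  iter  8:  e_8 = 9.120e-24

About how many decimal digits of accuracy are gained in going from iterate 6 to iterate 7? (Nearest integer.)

Digits gained ≈ log₁₀(e_6/e_7) = log₁₀(4.159e-6/5.403e-12) = log₁₀(769758) ≈ 5.886.

6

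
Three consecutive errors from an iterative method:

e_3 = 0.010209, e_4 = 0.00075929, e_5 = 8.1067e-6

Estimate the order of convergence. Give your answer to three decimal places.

p ≈ ln(e_5/e_4) / ln(e_4/e_3)
  = ln(8.1067e-6/0.00075929) / ln(0.00075929/0.010209)
  = ln(0.0106767) / ln(0.0743746)
  = -4.539691 / -2.598641 ≈ 1.746948

1.747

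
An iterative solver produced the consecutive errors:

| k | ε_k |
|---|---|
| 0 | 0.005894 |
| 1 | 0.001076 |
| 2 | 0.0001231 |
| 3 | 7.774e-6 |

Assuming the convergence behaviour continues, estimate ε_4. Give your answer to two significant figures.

First estimate the order: p ≈ ln(ε_3/ε_2) / ln(ε_2/ε_1) = ln(7.774e-6/0.0001231)/ln(0.0001231/0.001076) = ln(0.0631519)/ln(0.114405) ≈ 1.2741.
Then ε_4 ≈ ε_3·(ε_3/ε_2)^p = 7.774e-6·(0.0631519)^1.2741 = 7.774e-6·0.0296191 ≈ 2.303e-07.

2.3e-7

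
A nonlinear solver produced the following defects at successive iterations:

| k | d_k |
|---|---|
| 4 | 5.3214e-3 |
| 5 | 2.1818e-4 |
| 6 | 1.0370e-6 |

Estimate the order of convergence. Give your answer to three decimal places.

1.675

p ≈ ln(d_6/d_5) / ln(d_5/d_4)
  = ln(1.0370e-6/2.1818e-4) / ln(2.1818e-4/5.3214e-3)
  = ln(0.00475296) / ln(0.0410005)
  = -5.348988 / -3.194171 ≈ 1.674609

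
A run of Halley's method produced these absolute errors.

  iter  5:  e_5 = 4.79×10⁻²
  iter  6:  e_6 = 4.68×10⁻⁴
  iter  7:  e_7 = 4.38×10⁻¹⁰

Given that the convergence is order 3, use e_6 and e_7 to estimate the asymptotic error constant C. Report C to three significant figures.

C ≈ e_7 / e_6^3
  = 4.38×10⁻¹⁰ / (4.68×10⁻⁴)^3
  = 4.38×10⁻¹⁰ / 1.02503e-10 ≈ 4.273

4.27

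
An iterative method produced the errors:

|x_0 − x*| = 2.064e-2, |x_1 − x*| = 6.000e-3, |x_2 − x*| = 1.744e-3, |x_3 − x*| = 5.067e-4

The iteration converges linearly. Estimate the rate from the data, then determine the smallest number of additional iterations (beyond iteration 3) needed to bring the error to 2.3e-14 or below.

Rate ρ ≈ |x_3 − x*|/|x_2 − x*| = 5.067e-4/1.744e-3 = 0.2905.
After j more steps, |x_{3+j} − x*| ≈ 5.067e-4·ρ^j; need ρ^j ≤ 2.3e-14/5.067e-4 = 4.53918e-11.
j ≥ ln(4.53918e-11)/ln(0.2905) = -23.8157/-1.23615 = 19.266.
So 20 more iterations are needed.

20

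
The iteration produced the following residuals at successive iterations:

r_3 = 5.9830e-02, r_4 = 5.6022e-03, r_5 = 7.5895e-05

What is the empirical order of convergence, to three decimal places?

p ≈ ln(r_5/r_4) / ln(r_4/r_3)
  = ln(7.5895e-05/5.6022e-03) / ln(5.6022e-03/5.9830e-02)
  = ln(0.0135474) / ln(0.0936353)
  = -4.301561 / -2.368348 ≈ 1.816271

1.816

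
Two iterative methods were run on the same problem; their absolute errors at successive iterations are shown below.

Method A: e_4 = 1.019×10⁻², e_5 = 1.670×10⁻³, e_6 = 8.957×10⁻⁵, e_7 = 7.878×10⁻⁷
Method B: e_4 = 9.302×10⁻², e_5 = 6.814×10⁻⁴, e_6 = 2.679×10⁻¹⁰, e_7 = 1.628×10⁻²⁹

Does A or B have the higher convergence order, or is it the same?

B

Method A: p ≈ ln(7.878×10⁻⁷/8.957×10⁻⁵)/ln(8.957×10⁻⁵/1.670×10⁻³) ≈ 1.62.
Method B: p ≈ ln(1.628×10⁻²⁹/2.679×10⁻¹⁰)/ln(2.679×10⁻¹⁰/6.814×10⁻⁴) ≈ 3.00.
Method B has the higher order (≈3.0 vs ≈1.6).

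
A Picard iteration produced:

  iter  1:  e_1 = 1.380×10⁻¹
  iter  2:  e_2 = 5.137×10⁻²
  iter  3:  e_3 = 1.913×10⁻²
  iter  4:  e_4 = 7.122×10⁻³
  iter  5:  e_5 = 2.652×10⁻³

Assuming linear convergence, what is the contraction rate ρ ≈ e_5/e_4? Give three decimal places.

0.372

ρ ≈ e_5/e_4 = 2.652×10⁻³/7.122×10⁻³ = 0.37237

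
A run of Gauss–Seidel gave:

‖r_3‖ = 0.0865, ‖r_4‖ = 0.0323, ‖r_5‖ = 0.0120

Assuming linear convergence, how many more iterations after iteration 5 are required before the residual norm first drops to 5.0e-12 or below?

Rate ρ ≈ ‖r_5‖/‖r_4‖ = 0.0120/0.0323 = 0.3715.
After j more steps, ‖r_{5+j}‖ ≈ 0.0120·ρ^j; need ρ^j ≤ 5.0e-12/0.0120 = 4.16667e-10.
j ≥ ln(4.16667e-10)/ln(0.3715) = -21.5987/-0.99021 = 21.812.
So 22 more iterations are needed.

22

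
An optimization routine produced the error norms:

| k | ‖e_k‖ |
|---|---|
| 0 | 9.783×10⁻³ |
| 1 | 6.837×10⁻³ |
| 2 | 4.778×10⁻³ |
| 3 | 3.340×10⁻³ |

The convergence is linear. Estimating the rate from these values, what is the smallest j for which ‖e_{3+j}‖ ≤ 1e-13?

68

Rate ρ ≈ ‖e_3‖/‖e_2‖ = 3.340×10⁻³/4.778×10⁻³ = 0.6990.
After j more steps, ‖e_{3+j}‖ ≈ 3.340×10⁻³·ρ^j; need ρ^j ≤ 1e-13/3.340×10⁻³ = 2.99401e-11.
j ≥ ln(2.99401e-11)/ln(0.6990) = -24.2318/-0.35810 = 67.668.
So 68 more iterations are needed.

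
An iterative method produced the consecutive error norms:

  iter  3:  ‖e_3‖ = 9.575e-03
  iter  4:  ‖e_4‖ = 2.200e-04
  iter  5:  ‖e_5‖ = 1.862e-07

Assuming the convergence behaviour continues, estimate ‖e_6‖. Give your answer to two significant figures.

3.2e-13

First estimate the order: p ≈ ln(‖e_5‖/‖e_4‖) / ln(‖e_4‖/‖e_3‖) = ln(1.862e-07/2.200e-04)/ln(2.200e-04/9.575e-03) = ln(0.000846364)/ln(0.0229765) ≈ 1.8749.
Then ‖e_6‖ ≈ ‖e_5‖·(‖e_5‖/‖e_4‖)^p = 1.862e-07·(0.000846364)^1.8749 = 1.862e-07·1.73571e-06 ≈ 3.232e-13.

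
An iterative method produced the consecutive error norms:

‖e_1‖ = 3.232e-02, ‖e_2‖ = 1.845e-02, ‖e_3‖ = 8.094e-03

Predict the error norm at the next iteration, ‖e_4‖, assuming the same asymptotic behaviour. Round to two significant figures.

First estimate the order: p ≈ ln(‖e_3‖/‖e_2‖) / ln(‖e_2‖/‖e_1‖) = ln(8.094e-03/1.845e-02)/ln(1.845e-02/3.232e-02) = ln(0.438699)/ln(0.570854) ≈ 1.4697.
Then ‖e_4‖ ≈ ‖e_3‖·(‖e_3‖/‖e_2‖)^p = 8.094e-03·(0.438699)^1.4697 = 8.094e-03·0.297915 ≈ 0.002411.

2.4e-3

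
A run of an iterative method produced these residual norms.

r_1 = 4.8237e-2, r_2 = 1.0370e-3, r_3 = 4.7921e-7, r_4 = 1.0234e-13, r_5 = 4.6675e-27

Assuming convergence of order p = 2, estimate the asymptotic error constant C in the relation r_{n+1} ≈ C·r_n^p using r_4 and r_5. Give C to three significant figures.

0.446

C ≈ r_5 / r_4^2
  = 4.6675e-27 / (1.0234e-13)^2
  = 4.6675e-27 / 1.04735e-26 ≈ 0.44565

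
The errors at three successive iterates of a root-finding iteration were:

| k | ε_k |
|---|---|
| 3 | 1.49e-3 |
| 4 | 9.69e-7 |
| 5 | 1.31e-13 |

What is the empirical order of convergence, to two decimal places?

2.16

p ≈ ln(ε_5/ε_4) / ln(ε_4/ε_3)
  = ln(1.31e-13/9.69e-7) / ln(9.69e-7/1.49e-3)
  = ln(1.35191e-07) / ln(0.000650336)
  = -15.81658 / -7.33802 ≈ 2.15543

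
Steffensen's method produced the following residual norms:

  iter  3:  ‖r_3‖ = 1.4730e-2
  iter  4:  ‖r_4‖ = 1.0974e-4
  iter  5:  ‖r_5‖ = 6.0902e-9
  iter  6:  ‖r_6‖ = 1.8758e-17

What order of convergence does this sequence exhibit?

Consecutive ratios: ‖r_6‖/‖r_5‖ = 1.8758e-17/6.0902e-9 = 3.08003e-09, ‖r_5‖/‖r_4‖ = 6.0902e-9/1.0974e-4 = 5.54966e-05.
p ≈ ln(3.08003e-09)/ln(5.54966e-05) = -19.5983/-9.7992 ≈ 2.00.
So the convergence is quadratic (order 2).

2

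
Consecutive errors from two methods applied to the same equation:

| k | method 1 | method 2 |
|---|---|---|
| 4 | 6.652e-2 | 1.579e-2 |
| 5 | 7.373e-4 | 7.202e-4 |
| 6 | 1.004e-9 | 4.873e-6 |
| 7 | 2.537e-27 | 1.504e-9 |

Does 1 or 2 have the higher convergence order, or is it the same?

Method 1: p ≈ ln(2.537e-27/1.004e-9)/ln(1.004e-9/7.373e-4) ≈ 3.00.
Method 2: p ≈ ln(1.504e-9/4.873e-6)/ln(4.873e-6/7.202e-4) ≈ 1.62.
Method 1 has the higher order (≈3.0 vs ≈1.6).

1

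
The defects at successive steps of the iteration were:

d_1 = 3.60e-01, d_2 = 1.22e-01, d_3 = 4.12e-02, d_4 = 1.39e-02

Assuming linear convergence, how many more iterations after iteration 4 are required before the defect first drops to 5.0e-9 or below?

Rate ρ ≈ d_4/d_3 = 1.39e-02/4.12e-02 = 0.3374.
After j more steps, d_{4+j} ≈ 1.39e-02·ρ^j; need ρ^j ≤ 5.0e-9/1.39e-02 = 3.59712e-07.
j ≥ ln(3.59712e-07)/ln(0.3374) = -14.8380/-1.08649 = 13.657.
So 14 more iterations are needed.

14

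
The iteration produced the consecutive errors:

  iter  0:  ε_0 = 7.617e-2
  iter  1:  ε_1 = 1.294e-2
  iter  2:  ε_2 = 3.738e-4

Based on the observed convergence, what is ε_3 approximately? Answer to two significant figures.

3.1e-7

First estimate the order: p ≈ ln(ε_2/ε_1) / ln(ε_1/ε_0) = ln(3.738e-4/1.294e-2)/ln(1.294e-2/7.617e-2) = ln(0.0288872)/ln(0.169883) ≈ 1.9995.
Then ε_3 ≈ ε_2·(ε_2/ε_1)^p = 3.738e-4·(0.0288872)^1.9995 = 3.738e-4·0.00083595 ≈ 3.125e-07.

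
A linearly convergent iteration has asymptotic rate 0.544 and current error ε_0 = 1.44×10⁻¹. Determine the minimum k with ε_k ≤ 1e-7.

24

After k steps, ε_k ≈ 1.44×10⁻¹·0.544^k.
Need 0.544^k ≤ 1e-7/1.44×10⁻¹ = 6.94444e-07.
k ≥ ln(6.94444e-07)/ln(0.544) = -14.1802/-0.60881 = 23.292.
Smallest integer k = 24.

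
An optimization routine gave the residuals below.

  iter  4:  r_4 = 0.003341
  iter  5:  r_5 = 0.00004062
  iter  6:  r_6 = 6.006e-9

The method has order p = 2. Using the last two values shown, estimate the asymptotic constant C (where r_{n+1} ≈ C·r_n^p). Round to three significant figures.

C ≈ r_6 / r_5^2
  = 6.006e-9 / (0.00004062)^2
  = 6.006e-9 / 1.64998e-09 ≈ 3.64

3.64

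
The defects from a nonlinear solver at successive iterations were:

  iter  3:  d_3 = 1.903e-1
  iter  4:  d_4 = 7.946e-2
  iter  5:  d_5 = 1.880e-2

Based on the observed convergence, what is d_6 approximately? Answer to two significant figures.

1.7e-3

First estimate the order: p ≈ ln(d_5/d_4) / ln(d_4/d_3) = ln(1.880e-2/7.946e-2)/ln(7.946e-2/1.903e-1) = ln(0.236597)/ln(0.417551) ≈ 1.6504.
Then d_6 ≈ d_5·(d_5/d_4)^p = 1.880e-2·(0.236597)^1.6504 = 1.880e-2·0.0926541 ≈ 0.001742.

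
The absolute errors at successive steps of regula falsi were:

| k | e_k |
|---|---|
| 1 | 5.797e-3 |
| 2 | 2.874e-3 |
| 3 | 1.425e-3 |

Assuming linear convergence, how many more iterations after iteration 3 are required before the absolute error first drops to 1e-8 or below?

Rate ρ ≈ e_3/e_2 = 1.425e-3/2.874e-3 = 0.4958.
After j more steps, e_{3+j} ≈ 1.425e-3·ρ^j; need ρ^j ≤ 1e-8/1.425e-3 = 7.01754e-06.
j ≥ ln(7.01754e-06)/ln(0.4958) = -11.8671/-0.70158 = 16.915.
So 17 more iterations are needed.

17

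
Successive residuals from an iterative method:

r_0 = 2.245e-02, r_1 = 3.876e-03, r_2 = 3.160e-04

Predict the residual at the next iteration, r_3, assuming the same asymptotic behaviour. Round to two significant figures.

First estimate the order: p ≈ ln(r_2/r_1) / ln(r_1/r_0) = ln(3.160e-04/3.876e-03)/ln(3.876e-03/2.245e-02) = ln(0.0815273)/ln(0.17265) ≈ 1.4272.
Then r_3 ≈ r_2·(r_2/r_1)^p = 3.160e-04·(0.0815273)^1.4272 = 3.160e-04·0.0279391 ≈ 8.829e-06.

8.8e-6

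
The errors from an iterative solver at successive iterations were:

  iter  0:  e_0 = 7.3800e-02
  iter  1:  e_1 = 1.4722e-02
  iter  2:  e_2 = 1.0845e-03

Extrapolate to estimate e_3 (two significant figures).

1.6e-5

First estimate the order: p ≈ ln(e_2/e_1) / ln(e_1/e_0) = ln(1.0845e-03/1.4722e-02)/ln(1.4722e-02/7.3800e-02) = ln(0.0736653)/ln(0.199485) ≈ 1.6180.
Then e_3 ≈ e_2·(e_2/e_1)^p = 1.0845e-03·(0.0736653)^1.6180 = 1.0845e-03·0.0146971 ≈ 1.594e-05.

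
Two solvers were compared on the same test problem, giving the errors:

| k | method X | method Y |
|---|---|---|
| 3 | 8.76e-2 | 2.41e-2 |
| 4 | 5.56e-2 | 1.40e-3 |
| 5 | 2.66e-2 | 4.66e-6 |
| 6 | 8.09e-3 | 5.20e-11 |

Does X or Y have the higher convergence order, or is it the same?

Y

Method X: p ≈ ln(8.09e-3/2.66e-2)/ln(2.66e-2/5.56e-2) ≈ 1.61.
Method Y: p ≈ ln(5.20e-11/4.66e-6)/ln(4.66e-6/1.40e-3) ≈ 2.00.
Method Y has the higher order (≈2.0 vs ≈1.6).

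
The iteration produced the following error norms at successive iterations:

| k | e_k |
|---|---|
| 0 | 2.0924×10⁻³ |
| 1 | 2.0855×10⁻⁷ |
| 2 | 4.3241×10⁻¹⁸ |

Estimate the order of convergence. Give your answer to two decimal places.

2.67

p ≈ ln(e_2/e_1) / ln(e_1/e_0)
  = ln(4.3241×10⁻¹⁸/2.0855×10⁻⁷) / ln(2.0855×10⁻⁷/2.0924×10⁻³)
  = ln(2.07341e-11) / ln(9.96702e-05)
  = -24.59924 / -9.21364 ≈ 2.66987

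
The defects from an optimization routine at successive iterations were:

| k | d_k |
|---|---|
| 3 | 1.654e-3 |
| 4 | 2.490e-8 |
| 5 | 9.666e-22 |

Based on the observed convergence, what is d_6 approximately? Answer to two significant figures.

First estimate the order: p ≈ ln(d_5/d_4) / ln(d_4/d_3) = ln(9.666e-22/2.490e-8)/ln(2.490e-8/1.654e-3) = ln(3.88193e-14)/ln(1.50544e-05) ≈ 2.7810.
Then d_6 ≈ d_5·(d_5/d_4)^p = 9.666e-22·(3.88193e-14)^2.7810 = 9.666e-22·5.0599e-38 ≈ 4.891e-59.

4.9e-59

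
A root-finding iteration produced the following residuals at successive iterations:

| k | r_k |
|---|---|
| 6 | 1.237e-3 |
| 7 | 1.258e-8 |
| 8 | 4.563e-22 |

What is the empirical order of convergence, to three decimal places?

2.692

p ≈ ln(r_8/r_7) / ln(r_7/r_6)
  = ln(4.563e-22/1.258e-8) / ln(1.258e-8/1.237e-3)
  = ln(3.62719e-14) / ln(1.01698e-05)
  = -30.947733 / -11.496088 ≈ 2.692023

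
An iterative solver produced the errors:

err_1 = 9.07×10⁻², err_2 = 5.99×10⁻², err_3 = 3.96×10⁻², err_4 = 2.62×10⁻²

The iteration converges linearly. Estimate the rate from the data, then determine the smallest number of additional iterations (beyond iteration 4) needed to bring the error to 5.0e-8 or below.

32

Rate ρ ≈ err_4/err_3 = 2.62×10⁻²/3.96×10⁻² = 0.6616.
After j more steps, err_{4+j} ≈ 2.62×10⁻²·ρ^j; need ρ^j ≤ 5.0e-8/2.62×10⁻² = 1.9084e-06.
j ≥ ln(1.9084e-06)/ln(0.6616) = -13.1692/-0.41309 = 31.880.
So 32 more iterations are needed.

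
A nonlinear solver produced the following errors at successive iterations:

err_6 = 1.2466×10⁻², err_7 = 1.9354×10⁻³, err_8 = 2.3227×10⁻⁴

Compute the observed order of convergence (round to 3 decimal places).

1.138

p ≈ ln(err_8/err_7) / ln(err_7/err_6)
  = ln(2.3227×10⁻⁴/1.9354×10⁻³) / ln(1.9354×10⁻³/1.2466×10⁻²)
  = ln(0.120011) / ln(0.155254)
  = -2.120172 / -1.862693 ≈ 1.138229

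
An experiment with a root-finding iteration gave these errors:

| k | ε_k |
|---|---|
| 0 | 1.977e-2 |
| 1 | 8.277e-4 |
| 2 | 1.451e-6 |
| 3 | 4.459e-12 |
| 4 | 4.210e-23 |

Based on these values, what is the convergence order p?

2

Consecutive ratios: ε_4/ε_3 = 4.210e-23/4.459e-12 = 9.44158e-12, ε_3/ε_2 = 4.459e-12/1.451e-6 = 3.07305e-06.
p ≈ ln(9.44158e-12)/ln(3.07305e-06) = -25.3859/-12.6928 ≈ 2.00.
So the convergence is quadratic (order 2).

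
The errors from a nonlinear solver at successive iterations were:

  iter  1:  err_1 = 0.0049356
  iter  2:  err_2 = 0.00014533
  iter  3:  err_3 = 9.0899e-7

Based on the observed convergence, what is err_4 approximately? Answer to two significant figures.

First estimate the order: p ≈ ln(err_3/err_2) / ln(err_2/err_1) = ln(9.0899e-7/0.00014533)/ln(0.00014533/0.0049356) = ln(0.00625466)/ln(0.0294453) ≈ 1.4395.
Then err_4 ≈ err_3·(err_3/err_2)^p = 9.0899e-7·(0.00625466)^1.4395 = 9.0899e-7·0.000672412 ≈ 6.112e-10.

6.1e-10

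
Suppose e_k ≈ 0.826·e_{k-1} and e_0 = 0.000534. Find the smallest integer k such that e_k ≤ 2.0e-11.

90

After k steps, e_k ≈ 0.000534·0.826^k.
Need 0.826^k ≤ 2.0e-11/0.000534 = 3.74532e-08.
k ≥ ln(3.74532e-08)/ln(0.826) = -17.1002/-0.19116 = 89.455.
Smallest integer k = 90.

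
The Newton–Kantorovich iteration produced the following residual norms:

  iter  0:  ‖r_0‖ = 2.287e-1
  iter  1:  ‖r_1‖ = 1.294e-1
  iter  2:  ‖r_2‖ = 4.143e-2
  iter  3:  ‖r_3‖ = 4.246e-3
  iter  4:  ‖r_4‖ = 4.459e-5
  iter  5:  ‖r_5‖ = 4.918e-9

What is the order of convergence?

Consecutive ratios: ‖r_5‖/‖r_4‖ = 4.918e-9/4.459e-5 = 0.000110294, ‖r_4‖/‖r_3‖ = 4.459e-5/4.246e-3 = 0.0105016.
p ≈ ln(0.000110294)/ln(0.0105016) = -9.1124/-4.5562 ≈ 2.00.
So the convergence is quadratic (order 2).

2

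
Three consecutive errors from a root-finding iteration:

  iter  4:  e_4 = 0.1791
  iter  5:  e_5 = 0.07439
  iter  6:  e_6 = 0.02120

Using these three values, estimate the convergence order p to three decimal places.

1.429

p ≈ ln(e_6/e_5) / ln(e_5/e_4)
  = ln(0.02120/0.07439) / ln(0.07439/0.1791)
  = ln(0.284985) / ln(0.415355)
  = -1.255319 / -0.878622 ≈ 1.428736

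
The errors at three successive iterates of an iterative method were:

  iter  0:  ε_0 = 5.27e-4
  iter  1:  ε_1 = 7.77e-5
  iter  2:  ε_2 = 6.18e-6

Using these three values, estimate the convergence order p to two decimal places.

1.32

p ≈ ln(ε_2/ε_1) / ln(ε_1/ε_0)
  = ln(6.18e-6/7.77e-5) / ln(7.77e-5/5.27e-4)
  = ln(0.0795367) / ln(0.147438)
  = -2.53154 / -1.91435 ≈ 1.32240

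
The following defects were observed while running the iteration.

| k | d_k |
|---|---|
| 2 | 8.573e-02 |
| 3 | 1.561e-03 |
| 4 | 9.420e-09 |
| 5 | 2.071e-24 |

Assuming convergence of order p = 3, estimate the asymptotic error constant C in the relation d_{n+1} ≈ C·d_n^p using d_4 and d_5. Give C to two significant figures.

C ≈ d_5 / d_4^3
  = 2.071e-24 / (9.420e-09)^3
  = 2.071e-24 / 8.35897e-25 ≈ 2.4776

2.5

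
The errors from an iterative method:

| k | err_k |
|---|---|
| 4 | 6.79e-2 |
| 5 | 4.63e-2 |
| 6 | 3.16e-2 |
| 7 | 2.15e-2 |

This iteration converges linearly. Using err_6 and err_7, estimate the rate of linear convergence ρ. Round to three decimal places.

ρ ≈ err_7/err_6 = 2.15e-2/3.16e-2 = 0.68038

0.680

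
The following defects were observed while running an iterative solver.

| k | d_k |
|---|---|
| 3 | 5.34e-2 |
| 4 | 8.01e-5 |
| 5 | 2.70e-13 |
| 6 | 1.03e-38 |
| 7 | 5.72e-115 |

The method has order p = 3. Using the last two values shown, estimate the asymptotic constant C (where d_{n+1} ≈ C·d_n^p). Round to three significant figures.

C ≈ d_7 / d_6^3
  = 5.72e-115 / (1.03e-38)^3
  = 5.72e-115 / 1.09273e-114 ≈ 0.52346

0.523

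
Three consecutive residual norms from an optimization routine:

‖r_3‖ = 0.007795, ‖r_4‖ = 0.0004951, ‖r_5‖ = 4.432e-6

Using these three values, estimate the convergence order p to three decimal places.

p ≈ ln(‖r_5‖/‖r_4‖) / ln(‖r_4‖/‖r_3‖)
  = ln(4.432e-6/0.0004951) / ln(0.0004951/0.007795)
  = ln(0.00895173) / ln(0.0635151)
  = -4.715908 / -2.756478 ≈ 1.710846

1.711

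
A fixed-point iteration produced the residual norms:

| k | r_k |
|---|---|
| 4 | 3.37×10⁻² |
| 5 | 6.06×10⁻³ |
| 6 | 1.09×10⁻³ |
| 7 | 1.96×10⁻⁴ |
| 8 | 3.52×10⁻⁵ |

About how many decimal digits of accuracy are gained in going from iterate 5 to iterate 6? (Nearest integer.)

Digits gained ≈ log₁₀(r_5/r_6) = log₁₀(6.06×10⁻³/1.09×10⁻³) = log₁₀(5.55963) ≈ 0.745.

1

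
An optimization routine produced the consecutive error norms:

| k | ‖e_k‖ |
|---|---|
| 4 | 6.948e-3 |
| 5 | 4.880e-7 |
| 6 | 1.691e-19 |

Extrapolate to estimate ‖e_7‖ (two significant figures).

7.0e-57

First estimate the order: p ≈ ln(‖e_6‖/‖e_5‖) / ln(‖e_5‖/‖e_4‖) = ln(1.691e-19/4.880e-7)/ln(4.880e-7/6.948e-3) = ln(3.46516e-13)/ln(7.0236e-05) ≈ 3.0000.
Then ‖e_7‖ ≈ ‖e_6‖·(‖e_6‖/‖e_5‖)^p = 1.691e-19·(3.46516e-13)^3.0000 = 1.691e-19·4.16073e-38 ≈ 7.036e-57.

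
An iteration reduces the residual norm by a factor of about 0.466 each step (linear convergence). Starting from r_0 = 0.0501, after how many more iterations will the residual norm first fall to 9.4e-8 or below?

After k steps, r_k ≈ 0.0501·0.466^k.
Need 0.466^k ≤ 9.4e-8/0.0501 = 1.87625e-06.
k ≥ ln(1.87625e-06)/ln(0.466) = -13.1862/-0.76357 = 17.269.
Smallest integer k = 18.

18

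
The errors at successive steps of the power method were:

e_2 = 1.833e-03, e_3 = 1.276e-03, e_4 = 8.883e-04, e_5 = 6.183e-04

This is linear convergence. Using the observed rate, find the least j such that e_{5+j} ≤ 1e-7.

Rate ρ ≈ e_5/e_4 = 6.183e-04/8.883e-04 = 0.6960.
After j more steps, e_{5+j} ≈ 6.183e-04·ρ^j; need ρ^j ≤ 1e-7/6.183e-04 = 0.000161734.
j ≥ ln(0.000161734)/ln(0.6960) = -8.7296/-0.36241 = 24.088.
So 25 more iterations are needed.

25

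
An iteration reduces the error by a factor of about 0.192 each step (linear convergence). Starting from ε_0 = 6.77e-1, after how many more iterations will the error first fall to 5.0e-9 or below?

12

After k steps, ε_k ≈ 6.77e-1·0.192^k.
Need 0.192^k ≤ 5.0e-9/6.77e-1 = 7.38552e-09.
k ≥ ln(7.38552e-09)/ln(0.192) = -18.7237/-1.65026 = 11.346.
Smallest integer k = 12.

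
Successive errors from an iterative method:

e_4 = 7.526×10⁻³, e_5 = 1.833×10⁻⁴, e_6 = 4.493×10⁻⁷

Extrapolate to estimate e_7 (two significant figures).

2.7e-11

First estimate the order: p ≈ ln(e_6/e_5) / ln(e_5/e_4) = ln(4.493×10⁻⁷/1.833×10⁻⁴)/ln(1.833×10⁻⁴/7.526×10⁻³) = ln(0.00245117)/ln(0.0243556) ≈ 1.6181.
Then e_7 ≈ e_6·(e_6/e_5)^p = 4.493×10⁻⁷·(0.00245117)^1.6181 = 4.493×10⁻⁷·5.96685e-05 ≈ 2.681e-11.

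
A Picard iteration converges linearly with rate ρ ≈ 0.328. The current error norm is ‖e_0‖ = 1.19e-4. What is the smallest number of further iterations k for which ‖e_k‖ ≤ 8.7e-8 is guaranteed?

After k steps, ‖e_k‖ ≈ 1.19e-4·0.328^k.
Need 0.328^k ≤ 8.7e-8/1.19e-4 = 0.000731092.
k ≥ ln(0.000731092)/ln(0.328) = -7.2210/-1.11474 = 6.478.
Smallest integer k = 7.

7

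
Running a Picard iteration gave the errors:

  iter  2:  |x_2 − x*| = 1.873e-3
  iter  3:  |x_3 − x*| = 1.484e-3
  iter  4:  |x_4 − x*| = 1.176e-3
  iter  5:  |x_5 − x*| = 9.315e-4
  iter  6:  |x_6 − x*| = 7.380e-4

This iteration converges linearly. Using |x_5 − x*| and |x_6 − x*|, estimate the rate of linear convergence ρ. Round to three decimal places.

0.792

ρ ≈ |x_6 − x*|/|x_5 − x*| = 7.380e-4/9.315e-4 = 0.79227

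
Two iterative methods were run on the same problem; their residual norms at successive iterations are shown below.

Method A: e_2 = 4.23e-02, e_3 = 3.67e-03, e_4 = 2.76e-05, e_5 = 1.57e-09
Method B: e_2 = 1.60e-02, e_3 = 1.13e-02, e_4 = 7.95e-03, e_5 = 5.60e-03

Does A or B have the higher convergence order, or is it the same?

Method A: p ≈ ln(1.57e-09/2.76e-05)/ln(2.76e-05/3.67e-03) ≈ 2.00.
Method B: p ≈ ln(5.60e-03/7.95e-03)/ln(7.95e-03/1.13e-02) ≈ 1.00.
Method A has the higher order (≈2.0 vs ≈1.0).

A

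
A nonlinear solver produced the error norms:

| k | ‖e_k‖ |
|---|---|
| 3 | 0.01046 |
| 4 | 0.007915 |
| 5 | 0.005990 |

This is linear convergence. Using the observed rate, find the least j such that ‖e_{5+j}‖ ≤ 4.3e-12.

76

Rate ρ ≈ ‖e_5‖/‖e_4‖ = 0.005990/0.007915 = 0.7568.
After j more steps, ‖e_{5+j}‖ ≈ 0.005990·ρ^j; need ρ^j ≤ 4.3e-12/0.005990 = 7.17863e-10.
j ≥ ln(7.17863e-10)/ln(0.7568) = -21.0547/-0.27866 = 75.557.
So 76 more iterations are needed.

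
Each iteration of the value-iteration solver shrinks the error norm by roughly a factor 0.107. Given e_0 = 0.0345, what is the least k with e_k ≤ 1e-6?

5

After k steps, e_k ≈ 0.0345·0.107^k.
Need 0.107^k ≤ 1e-6/0.0345 = 2.89855e-05.
k ≥ ln(2.89855e-05)/ln(0.107) = -10.4487/-2.23493 = 4.675.
Smallest integer k = 5.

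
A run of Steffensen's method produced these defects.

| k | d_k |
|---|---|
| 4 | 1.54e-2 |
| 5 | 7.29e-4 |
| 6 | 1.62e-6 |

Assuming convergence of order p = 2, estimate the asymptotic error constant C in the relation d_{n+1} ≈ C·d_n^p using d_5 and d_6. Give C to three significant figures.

3.05

C ≈ d_6 / d_5^2
  = 1.62e-6 / (7.29e-4)^2
  = 1.62e-6 / 5.31441e-07 ≈ 3.0483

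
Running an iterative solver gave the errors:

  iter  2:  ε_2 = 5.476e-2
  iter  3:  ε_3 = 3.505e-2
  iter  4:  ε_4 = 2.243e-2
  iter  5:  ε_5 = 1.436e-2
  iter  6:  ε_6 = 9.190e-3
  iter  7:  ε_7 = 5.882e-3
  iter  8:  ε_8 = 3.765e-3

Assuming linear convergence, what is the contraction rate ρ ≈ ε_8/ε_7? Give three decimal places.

0.640

ρ ≈ ε_8/ε_7 = 3.765e-3/5.882e-3 = 0.64009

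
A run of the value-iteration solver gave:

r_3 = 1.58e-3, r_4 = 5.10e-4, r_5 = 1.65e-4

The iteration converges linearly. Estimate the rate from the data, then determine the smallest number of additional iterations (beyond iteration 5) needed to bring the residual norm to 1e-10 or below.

13

Rate ρ ≈ r_5/r_4 = 1.65e-4/5.10e-4 = 0.3235.
After j more steps, r_{5+j} ≈ 1.65e-4·ρ^j; need ρ^j ≤ 1e-10/1.65e-4 = 6.06061e-07.
j ≥ ln(6.06061e-07)/ln(0.3235) = -14.3163/-1.12856 = 12.685.
So 13 more iterations are needed.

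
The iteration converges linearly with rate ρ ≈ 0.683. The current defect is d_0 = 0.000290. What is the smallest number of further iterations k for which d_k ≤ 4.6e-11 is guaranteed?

42

After k steps, d_k ≈ 0.000290·0.683^k.
Need 0.683^k ≤ 4.6e-11/0.000290 = 1.58621e-07.
k ≥ ln(1.58621e-07)/ln(0.683) = -15.6567/-0.38126 = 41.066.
Smallest integer k = 42.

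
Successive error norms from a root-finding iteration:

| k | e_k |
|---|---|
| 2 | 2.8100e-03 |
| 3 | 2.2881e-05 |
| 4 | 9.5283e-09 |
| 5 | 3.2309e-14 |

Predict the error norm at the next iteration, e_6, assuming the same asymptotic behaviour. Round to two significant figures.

4.6e-23

First estimate the order: p ≈ ln(e_5/e_4) / ln(e_4/e_3) = ln(3.2309e-14/9.5283e-09)/ln(9.5283e-09/2.2881e-05) = ln(3.39085e-06)/ln(0.000416428) ≈ 1.6180.
Then e_6 ≈ e_5·(e_5/e_4)^p = 3.2309e-14·(3.39085e-06)^1.6180 = 3.2309e-14·1.41267e-09 ≈ 4.564e-23.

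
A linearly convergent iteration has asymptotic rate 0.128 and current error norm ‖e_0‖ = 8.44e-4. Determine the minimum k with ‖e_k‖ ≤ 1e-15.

14

After k steps, ‖e_k‖ ≈ 8.44e-4·0.128^k.
Need 0.128^k ≤ 1e-15/8.44e-4 = 1.18483e-12.
k ≥ ln(1.18483e-12)/ln(0.128) = -27.4614/-2.05573 = 13.358.
Smallest integer k = 14.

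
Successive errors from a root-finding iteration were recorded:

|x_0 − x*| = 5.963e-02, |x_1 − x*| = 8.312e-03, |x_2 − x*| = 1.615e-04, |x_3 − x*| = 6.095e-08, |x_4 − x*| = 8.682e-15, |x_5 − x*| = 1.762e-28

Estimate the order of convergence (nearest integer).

Consecutive ratios: |x_5 − x*|/|x_4 − x*| = 1.762e-28/8.682e-15 = 2.02949e-14, |x_4 − x*|/|x_3 − x*| = 8.682e-15/6.095e-08 = 1.42445e-07.
p ≈ ln(2.02949e-14)/ln(1.42445e-07) = -31.5284/-15.7643 ≈ 2.00.
So the convergence is quadratic (order 2).

2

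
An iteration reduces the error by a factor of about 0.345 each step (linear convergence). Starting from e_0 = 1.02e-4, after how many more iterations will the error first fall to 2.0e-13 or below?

19

After k steps, e_k ≈ 1.02e-4·0.345^k.
Need 0.345^k ≤ 2.0e-13/1.02e-4 = 1.96078e-09.
k ≥ ln(1.96078e-09)/ln(0.345) = -20.0499/-1.06421 = 18.840.
Smallest integer k = 19.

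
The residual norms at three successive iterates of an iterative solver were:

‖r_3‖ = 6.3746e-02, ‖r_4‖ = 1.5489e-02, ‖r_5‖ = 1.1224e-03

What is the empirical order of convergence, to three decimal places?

1.855

p ≈ ln(‖r_5‖/‖r_4‖) / ln(‖r_4‖/‖r_3‖)
  = ln(1.1224e-03/1.5489e-02) / ln(1.5489e-02/6.3746e-02)
  = ln(0.0724643) / ln(0.24298)
  = -2.624661 / -1.414776 ≈ 1.855178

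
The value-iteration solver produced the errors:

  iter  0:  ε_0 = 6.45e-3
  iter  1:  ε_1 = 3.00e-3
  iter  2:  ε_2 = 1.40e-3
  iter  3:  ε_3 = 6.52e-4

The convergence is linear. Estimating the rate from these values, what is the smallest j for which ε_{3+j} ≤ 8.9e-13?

Rate ρ ≈ ε_3/ε_2 = 6.52e-4/1.40e-3 = 0.4657.
After j more steps, ε_{3+j} ≈ 6.52e-4·ρ^j; need ρ^j ≤ 8.9e-13/6.52e-4 = 1.36503e-09.
j ≥ ln(1.36503e-09)/ln(0.4657) = -20.4121/-0.76421 = 26.710.
So 27 more iterations are needed.

27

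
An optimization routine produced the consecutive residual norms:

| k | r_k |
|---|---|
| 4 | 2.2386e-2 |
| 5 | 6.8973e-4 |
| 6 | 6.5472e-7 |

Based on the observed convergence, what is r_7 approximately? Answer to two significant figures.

First estimate the order: p ≈ ln(r_6/r_5) / ln(r_5/r_4) = ln(6.5472e-7/6.8973e-4)/ln(6.8973e-4/2.2386e-2) = ln(0.000949241)/ln(0.0308108) ≈ 2.0000.
Then r_7 ≈ r_6·(r_6/r_5)^p = 6.5472e-7·(0.000949241)^2.0000 = 6.5472e-7·9.01058e-07 ≈ 5.899e-13.

5.9e-13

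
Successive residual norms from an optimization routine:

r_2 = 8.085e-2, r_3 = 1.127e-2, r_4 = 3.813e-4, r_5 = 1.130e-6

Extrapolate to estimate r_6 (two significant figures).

5.1e-11

First estimate the order: p ≈ ln(r_5/r_4) / ln(r_4/r_3) = ln(1.130e-6/3.813e-4)/ln(3.813e-4/1.127e-2) = ln(0.00296355)/ln(0.0338332) ≈ 1.7191.
Then r_6 ≈ r_5·(r_5/r_4)^p = 1.130e-6·(0.00296355)^1.7191 = 1.130e-6·4.50601e-05 ≈ 5.092e-11.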